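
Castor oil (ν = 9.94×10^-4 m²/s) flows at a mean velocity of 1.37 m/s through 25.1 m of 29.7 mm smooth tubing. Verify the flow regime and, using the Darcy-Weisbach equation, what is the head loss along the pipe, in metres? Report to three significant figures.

h_f ≈ 126 m

Re = VD/ν = 1.37·0.02970/9.94×10^-4 = 40.9 → laminar (Re < 2300)
f = 64/Re = 1.563
h_f = f(L/D)V²/(2g) = 1.563·(25.1/0.02970)·1.37²/(2·9.81) = 126.4 m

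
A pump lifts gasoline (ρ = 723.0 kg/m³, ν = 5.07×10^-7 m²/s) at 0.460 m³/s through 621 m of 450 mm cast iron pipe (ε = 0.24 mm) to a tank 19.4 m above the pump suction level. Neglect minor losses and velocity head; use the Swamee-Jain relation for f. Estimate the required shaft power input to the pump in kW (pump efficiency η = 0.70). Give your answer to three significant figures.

V = 4Q/(πD²) = 2.892 m/s; Re = 2.57×10^6; ε/D = 5.33×10^-4; f = 0.01720
h_f = f(L/D)V²/2g = 10.12 m
Total head H = z + h_f = 19.4 + 10.12 = 29.52 m
P_hyd = ρgQH = 723.0·9.81·0.460·29.52 = 96.31 kW
P_shaft = P_hyd/η = 96.31/0.70 = 137.6 kW

P_shaft ≈ 138 kW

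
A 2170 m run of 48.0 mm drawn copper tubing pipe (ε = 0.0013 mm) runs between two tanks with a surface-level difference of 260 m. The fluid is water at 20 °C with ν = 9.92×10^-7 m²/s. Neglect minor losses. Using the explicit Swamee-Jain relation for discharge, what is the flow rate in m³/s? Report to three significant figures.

Q ≈ 0.00461 m³/s

Swamee-Jain (Type II): Q = -0.965·√(gD⁵h_f/L)·ln[ε/(3.7D) + √(3.17ν²L/(gD³h_f))]
√(gD⁵h_f/L) = √(9.81·0.0480⁵·260/2170) = 5.473×10^-4
ε/(3.7D) = 7.32×10^-6; √(3.17ν²L/(gD³h_f)) = 1.55×10^-4
Q = -0.965·5.473×10^-4·ln(1.622×10^-4) = 0.004609 m³/s
Check: V = 2.55 m/s, Re = 1.23×10^5, f = 0.01729, h_f = 258 m ≈ 260 m ✓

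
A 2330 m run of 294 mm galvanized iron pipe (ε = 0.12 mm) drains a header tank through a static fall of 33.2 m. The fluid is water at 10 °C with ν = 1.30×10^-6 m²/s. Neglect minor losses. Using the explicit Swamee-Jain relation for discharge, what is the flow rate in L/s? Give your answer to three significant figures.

Q ≈ 149 L/s

Swamee-Jain (Type II): Q = -0.965·√(gD⁵h_f/L)·ln[ε/(3.7D) + √(3.17ν²L/(gD³h_f))]
√(gD⁵h_f/L) = √(9.81·0.294⁵·33.2/2330) = 0.01752
ε/(3.7D) = 1.10×10^-4; √(3.17ν²L/(gD³h_f)) = 3.88×10^-5
Q = -0.965·0.01752·ln(1.491×10^-4) = 0.1490 m³/s
Check: V = 2.19 m/s, Re = 4.96×10^5, f = 0.01718, h_f = 33.4 m ≈ 33.2 m ✓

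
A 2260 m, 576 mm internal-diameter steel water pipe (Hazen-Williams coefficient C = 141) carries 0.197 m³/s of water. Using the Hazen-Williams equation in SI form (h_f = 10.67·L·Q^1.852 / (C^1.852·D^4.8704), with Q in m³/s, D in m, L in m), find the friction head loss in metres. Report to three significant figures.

h_f ≈ 1.83 m

h_f = 10.67·2260·0.197^1.852 / (141^1.852·0.576^4.8704) = 1.829 m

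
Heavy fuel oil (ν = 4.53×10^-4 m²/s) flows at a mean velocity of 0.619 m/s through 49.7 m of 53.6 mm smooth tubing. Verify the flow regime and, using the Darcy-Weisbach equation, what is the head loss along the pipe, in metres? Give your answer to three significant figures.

h_f ≈ 15.8 m

Re = VD/ν = 0.619·0.05360/4.53×10^-4 = 73.2 → laminar (Re < 2300)
f = 64/Re = 0.8738
h_f = f(L/D)V²/(2g) = 0.8738·(49.7/0.05360)·0.619²/(2·9.81) = 15.82 m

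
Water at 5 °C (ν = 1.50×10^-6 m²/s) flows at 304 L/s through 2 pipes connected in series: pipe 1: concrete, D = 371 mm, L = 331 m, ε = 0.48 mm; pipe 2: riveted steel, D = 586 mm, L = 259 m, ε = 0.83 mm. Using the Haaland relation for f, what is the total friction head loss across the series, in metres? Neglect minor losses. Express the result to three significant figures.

Pipe 1: V = 2.812 m/s, Re = 6.96×10^5, ε/D = 0.00129, f = 0.02129, h_1 = f(L/D)V²/2g = 7.654 m
Pipe 2: V = 1.127 m/s, Re = 4.40×10^5, ε/D = 0.00142, f = 0.02192, h_2 = f(L/D)V²/2g = 0.6273 m
Series → Q common, losses add: H = Σh = 8.282 m

H ≈ 8.28 m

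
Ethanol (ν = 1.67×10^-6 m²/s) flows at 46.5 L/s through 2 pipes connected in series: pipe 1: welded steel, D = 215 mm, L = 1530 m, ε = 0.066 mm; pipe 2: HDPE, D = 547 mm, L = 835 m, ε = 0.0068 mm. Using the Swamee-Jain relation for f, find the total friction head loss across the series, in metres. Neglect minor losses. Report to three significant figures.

Pipe 1: V = 1.281 m/s, Re = 1.65×10^5, ε/D = 3.07×10^-4, f = 0.01824, h_1 = f(L/D)V²/2g = 10.86 m
Pipe 2: V = 0.1979 m/s, Re = 6.48×10^4, ε/D = 1.24×10^-5, f = 0.01966, h_2 = f(L/D)V²/2g = 0.05988 m
Series → Q common, losses add: H = Σh = 10.92 m

H ≈ 10.9 m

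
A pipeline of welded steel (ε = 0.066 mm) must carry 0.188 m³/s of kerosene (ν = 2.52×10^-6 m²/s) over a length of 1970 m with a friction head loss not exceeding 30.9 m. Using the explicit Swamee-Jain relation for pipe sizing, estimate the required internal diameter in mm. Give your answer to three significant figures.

D ≈ 318 mm

Swamee-Jain (Type III): D = 0.66·[ε^1.25·(LQ²/(gh_f))^4.75 + ν·Q^9.4·(L/(gh_f))^5.2]^0.04
LQ²/(gh_f) = 0.2297; L/(gh_f) = 6.499
Term 1 = ε^1.25·(…)^4.75 = 5.49×10^-9; Term 2 = ν·Q^9.4·(…)^5.2 = 6.39×10^-9
D = 0.66·(5.49×10^-9 + 6.39×10^-9)^0.04 = 0.3181 m = 318 mm
Check: V = 2.37 m/s, Re = 2.99×10^5, f = 0.01638, h_f = 28.9 m ≈ 30.9 m ✓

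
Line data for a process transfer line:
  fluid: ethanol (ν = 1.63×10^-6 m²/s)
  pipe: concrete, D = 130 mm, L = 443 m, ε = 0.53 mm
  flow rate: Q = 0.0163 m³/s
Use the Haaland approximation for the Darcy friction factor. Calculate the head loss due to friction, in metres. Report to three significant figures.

h_f ≈ 7.76 m

V = 4Q/(πD²) = 4·0.0163/(π·0.130²) = 1.228 m/s
Re = VD/ν = 1.228·0.130/1.63×10^-6 = 9.79×10^4 → turbulent
ε/D = 0.53/130 = 0.00408
Haaland: f = 0.02962
h_f = f(L/D)V²/(2g) = 0.02962·(443/0.130)·1.228²/(2·9.81) = 7.758 m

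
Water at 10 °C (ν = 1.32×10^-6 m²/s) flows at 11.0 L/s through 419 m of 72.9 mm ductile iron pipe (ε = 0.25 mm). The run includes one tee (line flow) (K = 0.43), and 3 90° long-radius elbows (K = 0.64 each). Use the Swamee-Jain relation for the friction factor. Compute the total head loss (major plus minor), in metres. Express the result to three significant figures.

V = 4Q/(πD²) = 2.635 m/s; V²/2g = 0.3540 m
Re = 1.46×10^5, ε/D = 0.00343 → f = 0.02822 (Swamee-Jain)
Major: h_f = f(L/D)·V²/2g = 0.02822·5748·0.3540 = 57.42 m
Minor: ΣK = 2.35; h_m = ΣK·V²/2g = 0.8319 m
Total H_L = 57.42 + 0.8319 = 58.26 m

H_L ≈ 58.3 m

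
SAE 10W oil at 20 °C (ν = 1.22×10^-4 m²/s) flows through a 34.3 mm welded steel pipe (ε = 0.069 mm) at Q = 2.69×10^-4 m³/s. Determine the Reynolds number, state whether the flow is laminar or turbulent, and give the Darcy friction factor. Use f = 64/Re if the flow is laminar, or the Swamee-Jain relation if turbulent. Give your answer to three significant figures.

V = 4Q/(πD²) = 0.2911 m/s
Re = VD/ν = 0.2911·0.0343/1.22×10^-4 = 81.8
Re < 2300 → laminar → f = 64/Re = 0.7819

Re ≈ 81.8; laminar; f = 64/Re ≈ 0.782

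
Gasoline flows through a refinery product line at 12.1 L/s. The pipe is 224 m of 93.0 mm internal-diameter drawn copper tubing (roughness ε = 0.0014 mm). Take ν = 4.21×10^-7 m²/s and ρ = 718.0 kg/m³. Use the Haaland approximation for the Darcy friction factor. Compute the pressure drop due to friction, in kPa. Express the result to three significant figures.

Δp ≈ 37.8 kPa

V = 4Q/(πD²) = 4·0.0121/(π·0.0930²) = 1.781 m/s
Re = VD/ν = 1.781·0.0930/4.21×10^-7 = 3.93×10^5 → turbulent
ε/D = 0.0014/93.0 = 1.51×10^-5
Haaland: f = 0.01379
h_f = f(L/D)V²/(2g) = 0.01379·(224/0.0930)·1.781²/(2·9.81) = 5.371 m
Δp = ρg·h_f = 718.0·9.81·5.371 = 37.83 kPa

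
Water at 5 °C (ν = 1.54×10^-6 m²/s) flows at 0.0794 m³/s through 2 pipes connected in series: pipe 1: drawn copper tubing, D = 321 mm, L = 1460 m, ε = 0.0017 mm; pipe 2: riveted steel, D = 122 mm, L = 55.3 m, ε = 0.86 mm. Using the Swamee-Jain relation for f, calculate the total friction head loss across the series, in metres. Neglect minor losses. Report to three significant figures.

Pipe 1: V = 0.9811 m/s, Re = 2.05×10^5, ε/D = 5.30×10^-6, f = 0.01551, h_1 = f(L/D)V²/2g = 3.462 m
Pipe 2: V = 6.792 m/s, Re = 5.38×10^5, ε/D = 0.00705, f = 0.03401, h_2 = f(L/D)V²/2g = 36.25 m
Series → Q common, losses add: H = Σh = 39.72 m

H ≈ 39.7 m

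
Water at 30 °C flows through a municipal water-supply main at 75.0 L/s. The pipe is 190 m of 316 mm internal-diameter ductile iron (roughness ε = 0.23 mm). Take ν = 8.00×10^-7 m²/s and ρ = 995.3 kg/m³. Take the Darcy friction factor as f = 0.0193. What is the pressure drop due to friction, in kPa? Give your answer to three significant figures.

Δp ≈ 5.28 kPa

V = 4Q/(πD²) = 4·0.0750/(π·0.316²) = 0.9563 m/s
h_f = f(L/D)V²/(2g) = 0.01930·(190/0.316)·0.9563²/(2·9.81) = 0.5409 m
Δp = ρg·h_f = 995.3·9.81·0.5409 = 5.281 kPa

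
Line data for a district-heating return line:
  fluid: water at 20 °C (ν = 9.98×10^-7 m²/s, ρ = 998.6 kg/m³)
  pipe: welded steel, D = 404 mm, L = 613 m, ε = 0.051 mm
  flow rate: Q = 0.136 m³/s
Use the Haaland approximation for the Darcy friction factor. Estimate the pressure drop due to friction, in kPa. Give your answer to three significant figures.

Δp ≈ 12.6 kPa

V = 4Q/(πD²) = 4·0.136/(π·0.404²) = 1.061 m/s
Re = VD/ν = 1.061·0.404/9.98×10^-7 = 4.29×10^5 → turbulent
ε/D = 0.051/404 = 1.26×10^-4
Haaland: f = 0.01479
h_f = f(L/D)V²/(2g) = 0.01479·(613/0.404)·1.061²/(2·9.81) = 1.288 m
Δp = ρg·h_f = 998.6·9.81·1.288 = 12.62 kPa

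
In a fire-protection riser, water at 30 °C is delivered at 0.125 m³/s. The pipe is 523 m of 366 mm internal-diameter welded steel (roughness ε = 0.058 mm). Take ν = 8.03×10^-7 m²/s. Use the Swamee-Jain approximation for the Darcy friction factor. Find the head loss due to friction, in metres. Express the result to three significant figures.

V = 4Q/(πD²) = 4·0.125/(π·0.366²) = 1.188 m/s
Re = VD/ν = 1.188·0.366/8.03×10^-7 = 5.42×10^5 → turbulent
ε/D = 0.058/366 = 1.58×10^-4
Swamee-Jain: f = 0.01499
h_f = f(L/D)V²/(2g) = 0.01499·(523/0.366)·1.188²/(2·9.81) = 1.541 m

h_f ≈ 1.54 m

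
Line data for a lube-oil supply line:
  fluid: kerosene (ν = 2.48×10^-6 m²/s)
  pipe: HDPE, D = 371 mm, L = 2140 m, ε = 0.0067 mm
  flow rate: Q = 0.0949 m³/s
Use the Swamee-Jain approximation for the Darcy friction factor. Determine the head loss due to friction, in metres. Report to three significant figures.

V = 4Q/(πD²) = 4·0.0949/(π·0.371²) = 0.8779 m/s
Re = VD/ν = 0.8779·0.371/2.48×10^-6 = 1.31×10^5 → turbulent
ε/D = 0.0067/371 = 1.81×10^-5
Swamee-Jain: f = 0.01702
h_f = f(L/D)V²/(2g) = 0.01702·(2140/0.371)·0.8779²/(2·9.81) = 3.855 m

h_f ≈ 3.86 m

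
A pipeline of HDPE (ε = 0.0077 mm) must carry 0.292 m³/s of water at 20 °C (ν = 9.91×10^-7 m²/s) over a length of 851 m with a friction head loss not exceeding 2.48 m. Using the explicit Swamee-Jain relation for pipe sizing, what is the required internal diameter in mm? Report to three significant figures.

D ≈ 502 mm

Swamee-Jain (Type III): D = 0.66·[ε^1.25·(LQ²/(gh_f))^4.75 + ν·Q^9.4·(L/(gh_f))^5.2]^0.04
LQ²/(gh_f) = 2.982; L/(gh_f) = 34.98
Term 1 = ε^1.25·(…)^4.75 = 7.28×10^-5; Term 2 = ν·Q^9.4·(…)^5.2 = 9.97×10^-4
D = 0.66·(7.28×10^-5 + 9.97×10^-4)^0.04 = 0.5020 m = 502 mm
Check: V = 1.48 m/s, Re = 7.47×10^5, f = 0.01251, h_f = 2.35 m ≈ 2.48 m ✓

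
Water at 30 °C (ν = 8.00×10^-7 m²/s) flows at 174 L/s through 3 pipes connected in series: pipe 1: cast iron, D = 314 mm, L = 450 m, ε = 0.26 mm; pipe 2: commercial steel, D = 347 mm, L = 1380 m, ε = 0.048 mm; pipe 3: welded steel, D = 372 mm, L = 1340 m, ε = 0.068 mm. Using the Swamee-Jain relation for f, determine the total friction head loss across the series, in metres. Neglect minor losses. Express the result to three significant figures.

Pipe 1: V = 2.247 m/s, Re = 8.82×10^5, ε/D = 8.28×10^-4, f = 0.01926, h_1 = f(L/D)V²/2g = 7.102 m
Pipe 2: V = 1.840 m/s, Re = 7.98×10^5, ε/D = 1.38×10^-4, f = 0.01428, h_2 = f(L/D)V²/2g = 9.797 m
Pipe 3: V = 1.601 m/s, Re = 7.44×10^5, ε/D = 1.83×10^-4, f = 0.01486, h_3 = f(L/D)V²/2g = 6.994 m
Series → Q common, losses add: H = Σh = 23.89 m

H ≈ 23.9 m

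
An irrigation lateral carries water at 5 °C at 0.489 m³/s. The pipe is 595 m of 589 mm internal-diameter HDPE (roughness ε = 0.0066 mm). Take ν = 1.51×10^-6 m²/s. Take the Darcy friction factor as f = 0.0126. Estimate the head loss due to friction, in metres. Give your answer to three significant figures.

h_f ≈ 2.09 m

V = 4Q/(πD²) = 4·0.489/(π·0.589²) = 1.795 m/s
h_f = f(L/D)V²/(2g) = 0.01260·(595/0.589)·1.795²/(2·9.81) = 2.090 m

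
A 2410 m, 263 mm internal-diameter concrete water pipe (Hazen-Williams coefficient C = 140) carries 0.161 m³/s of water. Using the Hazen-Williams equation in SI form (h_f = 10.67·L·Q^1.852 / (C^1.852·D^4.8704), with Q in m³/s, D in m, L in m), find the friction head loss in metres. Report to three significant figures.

h_f = 10.67·2410·0.161^1.852 / (140^1.852·0.263^4.8704) = 61.89 m

h_f ≈ 61.9 m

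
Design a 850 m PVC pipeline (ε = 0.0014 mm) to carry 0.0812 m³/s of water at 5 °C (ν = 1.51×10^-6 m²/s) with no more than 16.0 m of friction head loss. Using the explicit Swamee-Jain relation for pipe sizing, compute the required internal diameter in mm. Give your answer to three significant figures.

D ≈ 214 mm

Swamee-Jain (Type III): D = 0.66·[ε^1.25·(LQ²/(gh_f))^4.75 + ν·Q^9.4·(L/(gh_f))^5.2]^0.04
LQ²/(gh_f) = 0.03571; L/(gh_f) = 5.415
Term 1 = ε^1.25·(…)^4.75 = 6.43×10^-15; Term 2 = ν·Q^9.4·(…)^5.2 = 5.54×10^-13
D = 0.66·(6.43×10^-15 + 5.54×10^-13)^0.04 = 0.2135 m = 214 mm
Check: V = 2.27 m/s, Re = 3.21×10^5, f = 0.01428, h_f = 14.9 m ≈ 16.0 m ✓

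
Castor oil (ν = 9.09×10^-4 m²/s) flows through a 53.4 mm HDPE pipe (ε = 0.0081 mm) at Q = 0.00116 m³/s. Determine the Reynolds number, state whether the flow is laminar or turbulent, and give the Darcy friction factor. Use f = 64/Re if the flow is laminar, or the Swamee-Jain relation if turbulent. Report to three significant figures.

V = 4Q/(πD²) = 0.5179 m/s
Re = VD/ν = 0.5179·0.0534/9.09×10^-4 = 30.4
Re < 2300 → laminar → f = 64/Re = 2.103

Re ≈ 30.4; laminar; f = 64/Re ≈ 2.10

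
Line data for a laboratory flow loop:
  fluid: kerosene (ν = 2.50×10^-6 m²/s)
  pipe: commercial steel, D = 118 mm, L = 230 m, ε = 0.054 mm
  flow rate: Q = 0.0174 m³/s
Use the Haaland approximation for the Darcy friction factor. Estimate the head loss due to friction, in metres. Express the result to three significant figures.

V = 4Q/(πD²) = 4·0.0174/(π·0.118²) = 1.591 m/s
Re = VD/ν = 1.591·0.118/2.50×10^-6 = 7.51×10^4 → turbulent
ε/D = 0.054/118 = 4.58×10^-4
Haaland: f = 0.02071
h_f = f(L/D)V²/(2g) = 0.02071·(230/0.118)·1.591²/(2·9.81) = 5.208 m

h_f ≈ 5.21 m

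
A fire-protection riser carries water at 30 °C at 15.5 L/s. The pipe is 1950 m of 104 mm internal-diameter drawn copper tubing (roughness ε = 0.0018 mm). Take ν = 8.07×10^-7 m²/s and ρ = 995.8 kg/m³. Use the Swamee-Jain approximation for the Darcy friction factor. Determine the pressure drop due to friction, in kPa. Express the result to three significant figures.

V = 4Q/(πD²) = 4·0.0155/(π·0.104²) = 1.825 m/s
Re = VD/ν = 1.825·0.104/8.07×10^-7 = 2.35×10^5 → turbulent
ε/D = 0.0018/104 = 1.73×10^-5
Swamee-Jain: f = 0.01523
h_f = f(L/D)V²/(2g) = 0.01523·(1950/0.104)·1.825²/(2·9.81) = 48.45 m
Δp = ρg·h_f = 995.8·9.81·48.45 = 473.3 kPa

Δp ≈ 473 kPa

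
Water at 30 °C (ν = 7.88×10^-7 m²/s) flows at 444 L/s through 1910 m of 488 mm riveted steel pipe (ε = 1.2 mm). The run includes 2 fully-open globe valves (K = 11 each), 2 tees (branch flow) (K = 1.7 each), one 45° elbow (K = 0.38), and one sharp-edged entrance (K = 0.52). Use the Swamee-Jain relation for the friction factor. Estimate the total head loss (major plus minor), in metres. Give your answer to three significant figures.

H_L ≈ 35.6 m

V = 4Q/(πD²) = 2.374 m/s; V²/2g = 0.2872 m
Re = 1.47×10^6, ε/D = 0.00246 → f = 0.02493 (Swamee-Jain)
Major: h_f = f(L/D)·V²/2g = 0.02493·3914·0.2872 = 28.02 m
Minor: ΣK = 26.3; h_m = ΣK·V²/2g = 7.554 m
Total H_L = 28.02 + 7.554 = 35.57 m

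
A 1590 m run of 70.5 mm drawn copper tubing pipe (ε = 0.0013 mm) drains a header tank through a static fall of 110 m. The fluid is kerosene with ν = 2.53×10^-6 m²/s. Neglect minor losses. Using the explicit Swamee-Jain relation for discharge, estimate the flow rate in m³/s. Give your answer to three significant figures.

Q ≈ 0.00852 m³/s

Swamee-Jain (Type II): Q = -0.965·√(gD⁵h_f/L)·ln[ε/(3.7D) + √(3.17ν²L/(gD³h_f))]
√(gD⁵h_f/L) = √(9.81·0.0705⁵·110/1590) = 0.001087
ε/(3.7D) = 4.98×10^-6; √(3.17ν²L/(gD³h_f)) = 2.92×10^-4
Q = -0.965·0.001087·ln(2.971×10^-4) = 0.008521 m³/s
Check: V = 2.18 m/s, Re = 6.08×10^4, f = 0.01996, h_f = 109 m ≈ 110 m ✓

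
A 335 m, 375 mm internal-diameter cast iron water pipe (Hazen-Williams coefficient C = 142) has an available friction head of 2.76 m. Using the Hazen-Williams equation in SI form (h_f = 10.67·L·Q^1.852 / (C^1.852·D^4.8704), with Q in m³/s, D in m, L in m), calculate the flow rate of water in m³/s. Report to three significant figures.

Rearranging: Q = [h_f·C^1.852·D^4.8704 / (10.67·L)]^(1/1.852)
Q = [2.76·142^1.852·0.375^4.8704 / (10.67·335)]^0.540 = 0.2247 m³/s

Q ≈ 0.225 m³/s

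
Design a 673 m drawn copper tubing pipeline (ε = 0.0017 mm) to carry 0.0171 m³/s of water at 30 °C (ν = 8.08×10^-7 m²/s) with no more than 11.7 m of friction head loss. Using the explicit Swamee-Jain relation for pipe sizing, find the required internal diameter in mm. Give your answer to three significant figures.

D ≈ 118 mm

Swamee-Jain (Type III): D = 0.66·[ε^1.25·(LQ²/(gh_f))^4.75 + ν·Q^9.4·(L/(gh_f))^5.2]^0.04
LQ²/(gh_f) = 0.001715; L/(gh_f) = 5.864
Term 1 = ε^1.25·(…)^4.75 = 4.47×10^-21; Term 2 = ν·Q^9.4·(…)^5.2 = 1.96×10^-19
D = 0.66·(4.47×10^-21 + 1.96×10^-19)^0.04 = 0.1179 m = 118 mm
Check: V = 1.57 m/s, Re = 2.28×10^5, f = 0.01528, h_f = 10.9 m ≈ 11.7 m ✓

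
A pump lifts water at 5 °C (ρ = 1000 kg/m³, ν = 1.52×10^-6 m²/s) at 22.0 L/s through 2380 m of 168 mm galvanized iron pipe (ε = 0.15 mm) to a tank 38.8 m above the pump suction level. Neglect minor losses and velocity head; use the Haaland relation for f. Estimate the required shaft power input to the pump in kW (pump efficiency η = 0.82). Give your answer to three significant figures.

P_shaft ≈ 14.2 kW

V = 4Q/(πD²) = 0.9925 m/s; Re = 1.10×10^5; ε/D = 8.93×10^-4; f = 0.02140
h_f = f(L/D)V²/2g = 15.22 m
Total head H = z + h_f = 38.8 + 15.22 = 54.02 m
P_hyd = ρgQH = 1000·9.81·0.0220·54.02 = 11.66 kW
P_shaft = P_hyd/η = 11.66/0.82 = 14.22 kW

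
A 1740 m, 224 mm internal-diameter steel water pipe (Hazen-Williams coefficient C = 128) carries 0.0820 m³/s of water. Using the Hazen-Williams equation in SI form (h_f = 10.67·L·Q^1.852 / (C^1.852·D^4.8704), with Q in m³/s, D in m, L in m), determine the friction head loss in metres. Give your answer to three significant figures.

h_f = 10.67·1740·0.0820^1.852 / (128^1.852·0.224^4.8704) = 33.04 m

h_f ≈ 33.0 m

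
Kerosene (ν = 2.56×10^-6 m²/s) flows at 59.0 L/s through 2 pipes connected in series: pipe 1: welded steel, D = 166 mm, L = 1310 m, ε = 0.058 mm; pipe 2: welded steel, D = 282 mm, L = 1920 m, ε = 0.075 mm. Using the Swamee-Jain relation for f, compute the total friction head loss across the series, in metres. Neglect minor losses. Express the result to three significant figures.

Pipe 1: V = 2.726 m/s, Re = 1.77×10^5, ε/D = 3.49×10^-4, f = 0.01834, h_1 = f(L/D)V²/2g = 54.82 m
Pipe 2: V = 0.9446 m/s, Re = 1.04×10^5, ε/D = 2.66×10^-4, f = 0.01921, h_2 = f(L/D)V²/2g = 5.949 m
Series → Q common, losses add: H = Σh = 60.77 m

H ≈ 60.8 m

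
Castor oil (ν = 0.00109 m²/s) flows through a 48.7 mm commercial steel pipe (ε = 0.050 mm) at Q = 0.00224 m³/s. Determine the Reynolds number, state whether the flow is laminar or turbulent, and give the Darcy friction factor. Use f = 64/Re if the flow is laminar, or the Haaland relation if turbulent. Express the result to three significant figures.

Re ≈ 53.7; laminar; f = 64/Re ≈ 1.19

V = 4Q/(πD²) = 1.203 m/s
Re = VD/ν = 1.203·0.0487/0.00109 = 53.7
Re < 2300 → laminar → f = 64/Re = 1.191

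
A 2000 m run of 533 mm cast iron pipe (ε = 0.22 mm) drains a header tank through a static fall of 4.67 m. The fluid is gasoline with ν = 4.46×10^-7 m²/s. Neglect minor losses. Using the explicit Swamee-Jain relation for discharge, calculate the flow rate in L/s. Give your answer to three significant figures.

Swamee-Jain (Type II): Q = -0.965·√(gD⁵h_f/L)·ln[ε/(3.7D) + √(3.17ν²L/(gD³h_f))]
√(gD⁵h_f/L) = √(9.81·0.533⁵·4.67/2000) = 0.03139
ε/(3.7D) = 1.12×10^-4; √(3.17ν²L/(gD³h_f)) = 1.35×10^-5
Q = -0.965·0.03139·ln(1.250×10^-4) = 0.2722 m³/s
Check: V = 1.22 m/s, Re = 1.46×10^6, f = 0.01649, h_f = 4.70 m ≈ 4.67 m ✓

Q ≈ 272 L/s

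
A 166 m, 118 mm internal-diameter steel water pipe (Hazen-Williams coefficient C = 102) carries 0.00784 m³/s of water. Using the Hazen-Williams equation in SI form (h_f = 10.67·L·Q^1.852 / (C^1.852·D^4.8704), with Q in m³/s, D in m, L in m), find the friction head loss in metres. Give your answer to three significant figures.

h_f ≈ 1.41 m

h_f = 10.67·166·0.00784^1.852 / (102^1.852·0.118^4.8704) = 1.409 m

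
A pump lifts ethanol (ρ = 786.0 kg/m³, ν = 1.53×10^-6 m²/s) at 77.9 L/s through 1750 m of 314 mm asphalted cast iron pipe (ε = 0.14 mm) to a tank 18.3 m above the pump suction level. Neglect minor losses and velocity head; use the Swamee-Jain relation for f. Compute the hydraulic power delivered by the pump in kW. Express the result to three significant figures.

P_hyd ≈ 14.2 kW

V = 4Q/(πD²) = 1.006 m/s; Re = 2.06×10^5; ε/D = 4.46×10^-4; f = 0.01859
h_f = f(L/D)V²/2g = 5.343 m
Total head H = z + h_f = 18.3 + 5.343 = 23.64 m
P_hyd = ρgQH = 786.0·9.81·0.0779·23.64 = 14.20 kW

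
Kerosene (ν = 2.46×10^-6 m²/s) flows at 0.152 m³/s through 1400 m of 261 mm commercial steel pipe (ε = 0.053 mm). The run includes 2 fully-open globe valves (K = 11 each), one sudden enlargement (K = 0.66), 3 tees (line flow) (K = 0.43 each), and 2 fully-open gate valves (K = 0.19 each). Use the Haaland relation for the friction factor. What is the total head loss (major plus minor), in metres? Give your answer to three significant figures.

H_L ≈ 45.5 m

V = 4Q/(πD²) = 2.841 m/s; V²/2g = 0.4114 m
Re = 3.01×10^5, ε/D = 2.03×10^-4 → f = 0.01608 (Haaland)
Major: h_f = f(L/D)·V²/2g = 0.01608·5364·0.4114 = 35.48 m
Minor: ΣK = 24.3; h_m = ΣK·V²/2g = 10.01 m
Total H_L = 35.48 + 10.01 = 45.49 m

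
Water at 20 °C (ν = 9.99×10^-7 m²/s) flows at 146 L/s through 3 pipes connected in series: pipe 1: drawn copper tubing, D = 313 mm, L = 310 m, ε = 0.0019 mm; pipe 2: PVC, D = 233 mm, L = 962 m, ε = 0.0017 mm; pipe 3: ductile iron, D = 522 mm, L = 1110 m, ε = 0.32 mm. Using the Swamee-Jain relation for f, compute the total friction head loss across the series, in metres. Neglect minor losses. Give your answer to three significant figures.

H ≈ 33.4 m

Pipe 1: V = 1.897 m/s, Re = 5.95×10^5, ε/D = 6.07×10^-6, f = 0.01280, h_1 = f(L/D)V²/2g = 2.327 m
Pipe 2: V = 3.424 m/s, Re = 7.99×10^5, ε/D = 7.30×10^-6, f = 0.01222, h_2 = f(L/D)V²/2g = 30.14 m
Pipe 3: V = 0.6822 m/s, Re = 3.56×10^5, ε/D = 6.13×10^-4, f = 0.01876, h_3 = f(L/D)V²/2g = 0.9462 m
Series → Q common, losses add: H = Σh = 33.42 m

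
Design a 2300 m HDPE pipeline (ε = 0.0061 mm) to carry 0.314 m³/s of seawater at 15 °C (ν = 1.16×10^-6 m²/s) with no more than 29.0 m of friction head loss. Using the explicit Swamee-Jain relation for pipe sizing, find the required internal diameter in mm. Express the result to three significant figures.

D ≈ 383 mm

Swamee-Jain (Type III): D = 0.66·[ε^1.25·(LQ²/(gh_f))^4.75 + ν·Q^9.4·(L/(gh_f))^5.2]^0.04
LQ²/(gh_f) = 0.7971; L/(gh_f) = 8.085
Term 1 = ε^1.25·(…)^4.75 = 1.03×10^-7; Term 2 = ν·Q^9.4·(…)^5.2 = 1.14×10^-6
D = 0.66·(1.03×10^-7 + 1.14×10^-6)^0.04 = 0.3831 m = 383 mm
Check: V = 2.72 m/s, Re = 9.00×10^5, f = 0.01218, h_f = 27.7 m ≈ 29.0 m ✓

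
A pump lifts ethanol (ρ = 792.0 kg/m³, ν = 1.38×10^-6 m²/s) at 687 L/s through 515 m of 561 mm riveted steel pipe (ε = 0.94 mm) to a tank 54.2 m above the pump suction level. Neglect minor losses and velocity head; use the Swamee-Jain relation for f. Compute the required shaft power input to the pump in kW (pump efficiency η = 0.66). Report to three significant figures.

P_shaft ≈ 504 kW

V = 4Q/(πD²) = 2.779 m/s; Re = 1.13×10^6; ε/D = 0.00168; f = 0.02262
h_f = f(L/D)V²/2g = 8.174 m
Total head H = z + h_f = 54.2 + 8.174 = 62.37 m
P_hyd = ρgQH = 792.0·9.81·0.687·62.37 = 332.9 kW
P_shaft = P_hyd/η = 332.9/0.66 = 504.4 kW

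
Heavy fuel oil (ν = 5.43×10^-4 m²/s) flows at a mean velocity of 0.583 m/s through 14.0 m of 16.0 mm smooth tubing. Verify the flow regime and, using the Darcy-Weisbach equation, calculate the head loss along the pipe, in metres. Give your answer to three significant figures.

Re = VD/ν = 0.583·0.01600/5.43×10^-4 = 17.2 → laminar (Re < 2300)
f = 64/Re = 3.726
h_f = f(L/D)V²/(2g) = 3.726·(14.0/0.01600)·0.583²/(2·9.81) = 56.47 m

h_f ≈ 56.5 m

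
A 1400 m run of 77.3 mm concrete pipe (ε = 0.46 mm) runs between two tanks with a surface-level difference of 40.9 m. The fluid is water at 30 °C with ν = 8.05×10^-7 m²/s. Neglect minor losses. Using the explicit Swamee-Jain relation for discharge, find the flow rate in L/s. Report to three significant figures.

Swamee-Jain (Type II): Q = -0.965·√(gD⁵h_f/L)·ln[ε/(3.7D) + √(3.17ν²L/(gD³h_f))]
√(gD⁵h_f/L) = √(9.81·0.0773⁵·40.9/1400) = 8.894×10^-4
ε/(3.7D) = 0.00161; √(3.17ν²L/(gD³h_f)) = 1.25×10^-4
Q = -0.965·8.894×10^-4·ln(0.001733) = 0.005457 m³/s
Check: V = 1.16 m/s, Re = 1.12×10^5, f = 0.03303, h_f = 41.2 m ≈ 40.9 m ✓

Q ≈ 5.46 L/s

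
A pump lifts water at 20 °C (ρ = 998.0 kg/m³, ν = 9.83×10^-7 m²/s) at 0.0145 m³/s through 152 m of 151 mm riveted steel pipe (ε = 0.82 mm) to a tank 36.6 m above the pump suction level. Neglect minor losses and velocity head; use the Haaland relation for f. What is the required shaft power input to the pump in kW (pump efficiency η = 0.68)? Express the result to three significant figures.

P_shaft ≈ 7.86 kW

V = 4Q/(πD²) = 0.8097 m/s; Re = 1.24×10^5; ε/D = 0.00543; f = 0.03186
h_f = f(L/D)V²/2g = 1.072 m
Total head H = z + h_f = 36.6 + 1.072 = 37.67 m
P_hyd = ρgQH = 998.0·9.81·0.0145·37.67 = 5.348 kW
P_shaft = P_hyd/η = 5.348/0.68 = 7.865 kW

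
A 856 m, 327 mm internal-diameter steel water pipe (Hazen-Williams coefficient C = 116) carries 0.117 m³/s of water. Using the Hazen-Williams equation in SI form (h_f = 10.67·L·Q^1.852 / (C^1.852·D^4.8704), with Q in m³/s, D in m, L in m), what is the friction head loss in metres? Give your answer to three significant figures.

h_f ≈ 5.97 m

h_f = 10.67·856·0.117^1.852 / (116^1.852·0.327^4.8704) = 5.969 m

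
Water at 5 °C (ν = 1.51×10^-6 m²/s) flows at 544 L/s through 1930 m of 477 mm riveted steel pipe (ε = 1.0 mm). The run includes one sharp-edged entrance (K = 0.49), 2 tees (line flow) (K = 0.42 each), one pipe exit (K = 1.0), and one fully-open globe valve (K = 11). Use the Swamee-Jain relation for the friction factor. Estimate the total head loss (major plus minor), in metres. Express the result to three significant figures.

V = 4Q/(πD²) = 3.044 m/s; V²/2g = 0.4723 m
Re = 9.62×10^5, ε/D = 0.00210 → f = 0.02398 (Swamee-Jain)
Major: h_f = f(L/D)·V²/2g = 0.02398·4046·0.4723 = 45.83 m
Minor: ΣK = 13.3; h_m = ΣK·V²/2g = 6.296 m
Total H_L = 45.83 + 6.296 = 52.12 m

H_L ≈ 52.1 m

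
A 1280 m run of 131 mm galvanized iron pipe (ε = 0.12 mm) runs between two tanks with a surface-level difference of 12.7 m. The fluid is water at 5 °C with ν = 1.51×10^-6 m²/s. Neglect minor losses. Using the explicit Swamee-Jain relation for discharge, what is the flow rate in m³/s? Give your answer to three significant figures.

Swamee-Jain (Type II): Q = -0.965·√(gD⁵h_f/L)·ln[ε/(3.7D) + √(3.17ν²L/(gD³h_f))]
√(gD⁵h_f/L) = √(9.81·0.131⁵·12.7/1280) = 0.001938
ε/(3.7D) = 2.48×10^-4; √(3.17ν²L/(gD³h_f)) = 1.82×10^-4
Q = -0.965·0.001938·ln(4.293×10^-4) = 0.01450 m³/s
Check: V = 1.08 m/s, Re = 9.33×10^4, f = 0.02220, h_f = 12.8 m ≈ 12.7 m ✓

Q ≈ 0.0145 m³/s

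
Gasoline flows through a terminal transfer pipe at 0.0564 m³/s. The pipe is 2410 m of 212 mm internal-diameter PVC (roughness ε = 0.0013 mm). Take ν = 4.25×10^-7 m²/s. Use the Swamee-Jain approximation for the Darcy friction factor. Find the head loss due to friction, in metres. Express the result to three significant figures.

V = 4Q/(πD²) = 4·0.0564/(π·0.212²) = 1.598 m/s
Re = VD/ν = 1.598·0.212/4.25×10^-7 = 7.97×10^5 → turbulent
ε/D = 0.0013/212 = 6.13×10^-6
Swamee-Jain: f = 0.01220
h_f = f(L/D)V²/(2g) = 0.01220·(2410/0.212)·1.598²/(2·9.81) = 18.04 m

h_f ≈ 18.0 m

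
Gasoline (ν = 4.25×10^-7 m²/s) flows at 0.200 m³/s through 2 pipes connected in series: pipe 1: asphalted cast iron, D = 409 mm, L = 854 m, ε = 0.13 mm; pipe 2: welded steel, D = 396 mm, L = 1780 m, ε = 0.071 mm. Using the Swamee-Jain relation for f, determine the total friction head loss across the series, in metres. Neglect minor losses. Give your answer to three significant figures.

Pipe 1: V = 1.522 m/s, Re = 1.46×10^6, ε/D = 3.18×10^-4, f = 0.01570, h_1 = f(L/D)V²/2g = 3.871 m
Pipe 2: V = 1.624 m/s, Re = 1.51×10^6, ε/D = 1.79×10^-4, f = 0.01422, h_2 = f(L/D)V²/2g = 8.593 m
Series → Q common, losses add: H = Σh = 12.46 m

H ≈ 12.5 m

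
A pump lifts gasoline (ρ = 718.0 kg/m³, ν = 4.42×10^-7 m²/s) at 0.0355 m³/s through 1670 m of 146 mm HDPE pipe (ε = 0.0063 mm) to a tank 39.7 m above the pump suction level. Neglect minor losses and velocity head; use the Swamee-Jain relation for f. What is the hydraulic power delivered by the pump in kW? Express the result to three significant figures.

V = 4Q/(πD²) = 2.120 m/s; Re = 7.00×10^5; ε/D = 4.32×10^-5; f = 0.01312
h_f = f(L/D)V²/2g = 34.39 m
Total head H = z + h_f = 39.7 + 34.39 = 74.09 m
P_hyd = ρgQH = 718.0·9.81·0.0355·74.09 = 18.53 kW

P_hyd ≈ 18.5 kW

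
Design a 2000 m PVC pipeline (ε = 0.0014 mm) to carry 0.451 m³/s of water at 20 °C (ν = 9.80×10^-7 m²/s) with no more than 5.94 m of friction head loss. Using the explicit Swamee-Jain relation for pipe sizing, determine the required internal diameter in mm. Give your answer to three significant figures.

Swamee-Jain (Type III): D = 0.66·[ε^1.25·(LQ²/(gh_f))^4.75 + ν·Q^9.4·(L/(gh_f))^5.2]^0.04
LQ²/(gh_f) = 6.981; L/(gh_f) = 34.32
Term 1 = ε^1.25·(…)^4.75 = 4.91×10^-4; Term 2 = ν·Q^9.4·(…)^5.2 = 0.0531
D = 0.66·(4.91×10^-4 + 0.0531)^0.04 = 0.5871 m = 587 mm
Check: V = 1.67 m/s, Re = 9.98×10^5, f = 0.01167, h_f = 5.62 m ≈ 5.94 m ✓

D ≈ 587 mm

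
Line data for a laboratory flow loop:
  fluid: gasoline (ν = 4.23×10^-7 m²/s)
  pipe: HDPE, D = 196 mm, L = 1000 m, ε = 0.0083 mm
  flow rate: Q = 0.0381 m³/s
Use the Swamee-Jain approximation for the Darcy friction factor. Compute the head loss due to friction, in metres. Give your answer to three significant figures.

h_f ≈ 5.57 m

V = 4Q/(πD²) = 4·0.0381/(π·0.196²) = 1.263 m/s
Re = VD/ν = 1.263·0.196/4.23×10^-7 = 5.85×10^5 → turbulent
ε/D = 0.0083/196 = 4.23×10^-5
Swamee-Jain: f = 0.01343
h_f = f(L/D)V²/(2g) = 0.01343·(1000/0.196)·1.263²/(2·9.81) = 5.569 m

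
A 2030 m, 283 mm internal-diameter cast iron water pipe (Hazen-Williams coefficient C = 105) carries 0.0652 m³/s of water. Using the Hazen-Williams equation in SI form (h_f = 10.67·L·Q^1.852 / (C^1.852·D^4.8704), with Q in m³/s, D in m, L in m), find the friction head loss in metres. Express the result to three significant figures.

h_f = 10.67·2030·0.0652^1.852 / (105^1.852·0.283^4.8704) = 11.65 m

h_f ≈ 11.7 m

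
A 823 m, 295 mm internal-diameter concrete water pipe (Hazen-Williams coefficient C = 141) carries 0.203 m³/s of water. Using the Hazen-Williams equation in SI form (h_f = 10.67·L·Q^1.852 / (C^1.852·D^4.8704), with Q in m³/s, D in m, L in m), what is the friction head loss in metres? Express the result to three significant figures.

h_f = 10.67·823·0.203^1.852 / (141^1.852·0.295^4.8704) = 18.32 m

h_f ≈ 18.3 m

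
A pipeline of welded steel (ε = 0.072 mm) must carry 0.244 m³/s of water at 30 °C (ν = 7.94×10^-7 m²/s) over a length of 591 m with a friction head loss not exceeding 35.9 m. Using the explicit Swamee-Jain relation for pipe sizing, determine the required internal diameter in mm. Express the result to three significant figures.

Swamee-Jain (Type III): D = 0.66·[ε^1.25·(LQ²/(gh_f))^4.75 + ν·Q^9.4·(L/(gh_f))^5.2]^0.04
LQ²/(gh_f) = 0.09991; L/(gh_f) = 1.678
Term 1 = ε^1.25·(…)^4.75 = 1.17×10^-10; Term 2 = ν·Q^9.4·(…)^5.2 = 2.04×10^-11
D = 0.66·(1.17×10^-10 + 2.04×10^-11)^0.04 = 0.2661 m = 266 mm
Check: V = 4.39 m/s, Re = 1.47×10^6, f = 0.01525, h_f = 33.2 m ≈ 35.9 m ✓

D ≈ 266 mm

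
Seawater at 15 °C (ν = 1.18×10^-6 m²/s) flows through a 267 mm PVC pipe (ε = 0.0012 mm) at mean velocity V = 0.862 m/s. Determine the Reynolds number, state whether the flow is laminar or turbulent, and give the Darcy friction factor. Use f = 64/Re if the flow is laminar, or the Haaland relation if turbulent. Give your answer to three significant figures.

Re ≈ 1.95×10^5; turbulent; f ≈ 0.0156

Re = VD/ν = 0.8620·0.267/1.18×10^-6 = 1.95×10^5
Re > 4000 → turbulent; ε/D = 4.49×10^-6
Haaland: f = 0.01560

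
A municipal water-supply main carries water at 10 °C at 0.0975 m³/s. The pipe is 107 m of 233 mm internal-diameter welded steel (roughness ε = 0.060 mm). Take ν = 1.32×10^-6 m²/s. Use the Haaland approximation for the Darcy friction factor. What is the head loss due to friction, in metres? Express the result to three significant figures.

h_f ≈ 1.97 m

V = 4Q/(πD²) = 4·0.0975/(π·0.233²) = 2.287 m/s
Re = VD/ν = 2.287·0.233/1.32×10^-6 = 4.04×10^5 → turbulent
ε/D = 0.060/233 = 2.58×10^-4
Haaland: f = 0.01606
h_f = f(L/D)V²/(2g) = 0.01606·(107/0.233)·2.287²/(2·9.81) = 1.966 m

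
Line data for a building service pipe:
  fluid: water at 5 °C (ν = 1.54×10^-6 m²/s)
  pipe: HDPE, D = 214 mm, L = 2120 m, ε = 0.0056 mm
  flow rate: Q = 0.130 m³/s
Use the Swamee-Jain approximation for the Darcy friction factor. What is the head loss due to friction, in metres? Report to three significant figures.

V = 4Q/(πD²) = 4·0.130/(π·0.214²) = 3.614 m/s
Re = VD/ν = 3.614·0.214/1.54×10^-6 = 5.02×10^5 → turbulent
ε/D = 0.0056/214 = 2.62×10^-5
Swamee-Jain: f = 0.01349
h_f = f(L/D)V²/(2g) = 0.01349·(2120/0.214)·3.614²/(2·9.81) = 88.97 m

h_f ≈ 89.0 m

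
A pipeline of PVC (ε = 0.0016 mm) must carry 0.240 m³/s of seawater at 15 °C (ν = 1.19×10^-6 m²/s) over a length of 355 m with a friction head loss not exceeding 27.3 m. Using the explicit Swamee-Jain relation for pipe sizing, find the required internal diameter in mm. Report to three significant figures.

Swamee-Jain (Type III): D = 0.66·[ε^1.25·(LQ²/(gh_f))^4.75 + ν·Q^9.4·(L/(gh_f))^5.2]^0.04
LQ²/(gh_f) = 0.07635; L/(gh_f) = 1.326
Term 1 = ε^1.25·(…)^4.75 = 2.81×10^-13; Term 2 = ν·Q^9.4·(…)^5.2 = 7.69×10^-12
D = 0.66·(2.81×10^-13 + 7.69×10^-12)^0.04 = 0.2375 m = 237 mm
Check: V = 5.42 m/s, Re = 1.08×10^6, f = 0.01163, h_f = 26.0 m ≈ 27.3 m ✓

D ≈ 237 mm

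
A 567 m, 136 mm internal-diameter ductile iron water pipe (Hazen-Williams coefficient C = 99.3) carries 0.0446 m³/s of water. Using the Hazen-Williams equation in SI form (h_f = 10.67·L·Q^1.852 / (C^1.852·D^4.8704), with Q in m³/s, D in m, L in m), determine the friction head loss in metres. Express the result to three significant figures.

h_f ≈ 63.4 m

h_f = 10.67·567·0.0446^1.852 / (99.3^1.852·0.136^4.8704) = 63.38 m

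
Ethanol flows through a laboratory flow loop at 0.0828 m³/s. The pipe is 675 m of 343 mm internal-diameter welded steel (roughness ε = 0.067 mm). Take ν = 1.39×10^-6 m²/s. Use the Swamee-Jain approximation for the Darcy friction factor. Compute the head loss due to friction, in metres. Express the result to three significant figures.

V = 4Q/(πD²) = 4·0.0828/(π·0.343²) = 0.8961 m/s
Re = VD/ν = 0.8961·0.343/1.39×10^-6 = 2.21×10^5 → turbulent
ε/D = 0.067/343 = 1.95×10^-4
Swamee-Jain: f = 0.01688
h_f = f(L/D)V²/(2g) = 0.01688·(675/0.343)·0.8961²/(2·9.81) = 1.359 m

h_f ≈ 1.36 m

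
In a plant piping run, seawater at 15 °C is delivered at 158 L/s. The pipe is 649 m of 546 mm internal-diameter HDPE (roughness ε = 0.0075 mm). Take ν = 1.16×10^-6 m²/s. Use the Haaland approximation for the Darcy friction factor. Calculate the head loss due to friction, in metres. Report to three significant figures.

h_f ≈ 0.395 m

V = 4Q/(πD²) = 4·0.158/(π·0.546²) = 0.6748 m/s
Re = VD/ν = 0.6748·0.546/1.16×10^-6 = 3.18×10^5 → turbulent
ε/D = 0.0075/546 = 1.37×10^-5
Haaland: f = 0.01431
h_f = f(L/D)V²/(2g) = 0.01431·(649/0.546)·0.6748²/(2·9.81) = 0.3947 m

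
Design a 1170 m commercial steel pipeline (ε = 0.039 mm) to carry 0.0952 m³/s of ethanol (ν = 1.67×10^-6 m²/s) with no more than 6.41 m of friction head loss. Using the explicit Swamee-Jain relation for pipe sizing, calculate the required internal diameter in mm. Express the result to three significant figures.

D ≈ 298 mm

Swamee-Jain (Type III): D = 0.66·[ε^1.25·(LQ²/(gh_f))^4.75 + ν·Q^9.4·(L/(gh_f))^5.2]^0.04
LQ²/(gh_f) = 0.1686; L/(gh_f) = 18.61
Term 1 = ε^1.25·(…)^4.75 = 6.56×10^-10; Term 2 = ν·Q^9.4·(…)^5.2 = 1.68×10^-9
D = 0.66·(6.56×10^-10 + 1.68×10^-9)^0.04 = 0.2980 m = 298 mm
Check: V = 1.36 m/s, Re = 2.44×10^5, f = 0.01617, h_f = 6.03 m ≈ 6.41 m ✓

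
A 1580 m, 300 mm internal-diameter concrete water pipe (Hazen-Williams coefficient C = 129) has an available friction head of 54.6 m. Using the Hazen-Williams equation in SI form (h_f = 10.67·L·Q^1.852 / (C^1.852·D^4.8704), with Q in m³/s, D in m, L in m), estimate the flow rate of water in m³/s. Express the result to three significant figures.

Q ≈ 0.246 m³/s

Rearranging: Q = [h_f·C^1.852·D^4.8704 / (10.67·L)]^(1/1.852)
Q = [54.6·129^1.852·0.300^4.8704 / (10.67·1580)]^0.540 = 0.2462 m³/s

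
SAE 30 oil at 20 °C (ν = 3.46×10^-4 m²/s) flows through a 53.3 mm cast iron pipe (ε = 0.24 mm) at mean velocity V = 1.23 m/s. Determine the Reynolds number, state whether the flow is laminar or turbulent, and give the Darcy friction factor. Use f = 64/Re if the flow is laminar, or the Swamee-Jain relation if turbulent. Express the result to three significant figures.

Re ≈ 189; laminar; f = 64/Re ≈ 0.338

Re = VD/ν = 1.230·0.0533/3.46×10^-4 = 189
Re < 2300 → laminar → f = 64/Re = 0.3378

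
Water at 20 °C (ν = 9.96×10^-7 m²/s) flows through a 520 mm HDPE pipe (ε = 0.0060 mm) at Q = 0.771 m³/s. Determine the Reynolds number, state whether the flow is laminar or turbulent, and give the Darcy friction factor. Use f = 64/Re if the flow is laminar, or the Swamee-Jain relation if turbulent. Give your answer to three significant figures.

V = 4Q/(πD²) = 3.630 m/s
Re = VD/ν = 3.630·0.520/9.96×10^-7 = 1.90×10^6
Re > 4000 → turbulent; ε/D = 1.15×10^-5
Swamee-Jain: f = 0.01087

Re ≈ 1.90×10^6; turbulent; f ≈ 0.0109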